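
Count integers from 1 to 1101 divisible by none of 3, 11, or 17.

|div by 3|=367, |div by 11|=100, |div by 17|=64.
|div by 3&11|=33, |div by 3&17|=21, |div by 11&17|=5, |div by all|=1.
By inclusion-exclusion, divisible by at least one: 367+100+64-33-21-5+1 = 473.
Not divisible by any: 1101 - 473.

Final answer: 628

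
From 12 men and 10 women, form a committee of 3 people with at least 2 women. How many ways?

Sum over valid woman counts:
C(10,2)C(12,1) = 540
C(10,3)C(12,0) = 120
Total: 540 + 120.

Final answer: 660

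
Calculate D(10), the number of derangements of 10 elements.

Use the recurrence D(n) = (n-1)(D(n-1) + D(n-2)) with D(0)=1, D(1)=0.
Building up: D(2)=1, D(3)=2, D(4)=9, D(5)=44, D(6)=265, D(7)=1854, D(8)=14833, D(9)=133496.
D(10) = 9 x (D(9) + D(8)) = 9 x (133496 + 14833).

Final answer: D(10) = 1334961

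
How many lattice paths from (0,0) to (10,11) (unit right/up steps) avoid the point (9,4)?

Total paths to (10,11): C(21,11) = 352716.
Paths through (9,4): C(13,4) x C(8,7) = 5720.
Avoiding (9,4): 352716 - 5720.

Final answer: 346996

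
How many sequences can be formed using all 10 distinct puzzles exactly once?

The number of ways to arrange 10 distinct objects is 10!.

Final answer: 10! = 3628800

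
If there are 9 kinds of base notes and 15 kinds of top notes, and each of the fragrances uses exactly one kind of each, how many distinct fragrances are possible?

By the multiplication principle: 9 x 15.

Final answer: 135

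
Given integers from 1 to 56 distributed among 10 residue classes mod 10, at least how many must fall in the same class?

By pigeonhole with 56 objects and 10 categories: ceiling(56/10).

Final answer: 6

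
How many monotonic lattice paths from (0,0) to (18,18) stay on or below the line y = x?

Total monotonic paths to (18,18): C(36,18) = 9075135300.
A path is bad iff it touches y = x + 1; reflecting its initial segment maps bad paths bijectively onto all paths to (17,19), of which there are C(36,19) = 8597496600.
Valid Dyck paths: 9075135300 - 8597496600.
(This is the Catalan number C_{18}.)

Final answer: C_{18} = 477638700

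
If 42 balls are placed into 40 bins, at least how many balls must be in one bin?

By the pigeonhole principle: ceiling(42/40).

Final answer: 2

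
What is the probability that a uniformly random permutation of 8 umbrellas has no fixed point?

D(n) = (n-1)(D(n-1) + D(n-2)), D(0)=1, D(1)=0.
Building up: D(2)=1, D(3)=2, D(4)=9, D(5)=44, D(6)=265, D(7)=1854, D(8)=14833.
Total arrangements: 8! = 40320.
Probability = D(8)/8! = 2119/5760.

Final answer: D(8)/8! = 14833/40320 = 0.367882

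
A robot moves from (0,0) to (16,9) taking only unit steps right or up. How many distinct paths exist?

Each path has 16 right steps and 9 up steps in some order (25 steps total).
Choose which 9 of the 25 steps are up: C(25,9).

Final answer: C(25,9) = 2042975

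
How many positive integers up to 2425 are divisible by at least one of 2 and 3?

Multiples of 2: 1212. Multiples of 3: 808. Of both (lcm=6): 404.
By inclusion-exclusion: 1212 + 808 - 404.

Final answer: 1616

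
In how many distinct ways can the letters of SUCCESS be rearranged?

Letters (C:2, E:1, S:3, U:1). Total letters: 7.
Permutations = 7!/(3! x 2!).

Final answer: 420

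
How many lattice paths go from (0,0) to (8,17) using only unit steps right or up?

Each path has 8 right steps and 17 up steps in some order (25 steps total).
Choose which 17 of the 25 steps are up: C(25,17).

Final answer: C(25,17) = 1081575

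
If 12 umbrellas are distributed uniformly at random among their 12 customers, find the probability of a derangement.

D(n) = (n-1)(D(n-1) + D(n-2)), D(0)=1, D(1)=0.
Building up: D(2)=1, D(3)=2, D(4)=9, D(5)=44, D(6)=265, D(7)=1854, D(8)=14833, D(9)=133496, D(10)=1334961, D(11)=14684570, D(12)=176214841.
Total arrangements: 12! = 479001600.
Probability = D(12)/12! = 16019531/43545600.

Final answer: D(12)/12! = 176214841/479001600 = 0.367879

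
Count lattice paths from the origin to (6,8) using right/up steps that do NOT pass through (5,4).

Total paths to (6,8): C(14,8) = 3003.
Paths through (5,4): C(9,4) x C(5,4) = 630.
Avoiding (5,4): 3003 - 630.

Final answer: 2373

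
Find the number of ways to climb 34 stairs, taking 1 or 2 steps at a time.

Condition on the final move: it is a 1-step (f(n-1) ways to get there) or a 2-step (f(n-2) ways), so f(n) = f(n-1) + f(n-2), with f(1)=1, f(2)=2.
Iterating the recurrence: f(1)=1, f(2)=2, f(3)=3, f(4)=5, f(5)=8, f(6)=13, f(7)=21, f(8)=34, f(9)=55, f(10)=89, f(11)=144, f(12)=233, f(13)=377, f(14)=610, f(15)=987, f(16)=1597, f(17)=2584, f(18)=4181, f(19)=6765, f(20)=10946, f(21)=17711, f(22)=28657, f(23)=46368, f(24)=75025, f(25)=121393, f(26)=196418, f(27)=317811, f(28)=514229, f(29)=832040, f(30)=1346269, f(31)=2178309, f(32)=3524578, f(33)=5702887, f(34)=9227465.

Final answer: 9227465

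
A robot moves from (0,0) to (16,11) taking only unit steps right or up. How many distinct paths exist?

Each path has 16 right steps and 11 up steps in some order (27 steps total).
Choose which 11 of the 27 steps are up: C(27,11).

Final answer: C(27,11) = 13037895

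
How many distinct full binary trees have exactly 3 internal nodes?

This is a standard Catalan-number count: the answer is C_n. Here n = 3.
C_n = (2n)!/(n!(n+1)!), so C_{3} = 6!/(3! x 4!) = C(6,3)/4 = 20/4.

Final answer: C_{3} = 5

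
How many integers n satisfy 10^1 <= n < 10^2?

These are the integers in [10^1, 10^2), so the count is 10^2 - 10^1 = 9 x 10^1.

Final answer: 90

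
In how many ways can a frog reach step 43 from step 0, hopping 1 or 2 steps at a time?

Let f(n) count the ways. The last step is size 1 or 2, so f(n) = f(n-1) + f(n-2) with f(1)=1, f(2)=2.
Building up term by term: f(1)=1, f(2)=2, f(3)=3, f(4)=5, f(5)=8, f(6)=13, f(7)=21, f(8)=34, f(9)=55, f(10)=89, f(11)=144, f(12)=233, f(13)=377, f(14)=610, f(15)=987, f(16)=1597, f(17)=2584, f(18)=4181, f(19)=6765, f(20)=10946, f(21)=17711, f(22)=28657, f(23)=46368, f(24)=75025, f(25)=121393, f(26)=196418, f(27)=317811, f(28)=514229, f(29)=832040, f(30)=1346269, f(31)=2178309, f(32)=3524578, f(33)=5702887, f(34)=9227465, f(35)=14930352, f(36)=24157817, f(37)=39088169, f(38)=63245986, f(39)=102334155, f(40)=165580141, f(41)=267914296, f(42)=433494437, f(43)=701408733.

Final answer: 701408733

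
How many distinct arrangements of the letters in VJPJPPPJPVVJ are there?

Letters (J:4, P:5, V:3). Total letters: 12.
Permutations = 12!/(5! x 4! x 3!).

Final answer: 27720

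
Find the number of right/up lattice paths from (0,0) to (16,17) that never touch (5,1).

Total paths to (16,17): C(33,17) = 1166803110.
Paths through (5,1): C(6,1) x C(27,16) = 78227370.
Avoiding (5,1): 1166803110 - 78227370.

Final answer: 1088575740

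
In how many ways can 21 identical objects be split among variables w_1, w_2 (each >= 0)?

Stars and bars with 21 stars and 1 bars:
C(21+2-1, 2-1) = C(22,1).

Final answer: C(22,1) = 22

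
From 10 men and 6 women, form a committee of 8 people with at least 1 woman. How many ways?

Sum over valid woman counts:
C(6,1)C(10,7) = 720
C(6,2)C(10,6) = 3150
C(6,3)C(10,5) = 5040
C(6,4)C(10,4) = 3150
C(6,5)C(10,3) = 720
C(6,6)C(10,2) = 45
Total: 720 + 3150 + 5040 + 3150 + 720 + 45.

Final answer: 12825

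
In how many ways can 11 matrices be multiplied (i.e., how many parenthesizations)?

This is a standard Catalan-number count: the answer is C_n. Here n = 11 - 1 = 10.
C_n = C(2n,n) - C(2n,n+1), so C_{10} = C(20,10) - C(20,11) = 184756 - 167960.

Final answer: C_{10} = 16796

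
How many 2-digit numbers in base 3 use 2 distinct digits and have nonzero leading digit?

First digit: 2 (nonzero). Second: 2 (not first). Third: 1, etc.
Total: 2 x 2.

Final answer: 4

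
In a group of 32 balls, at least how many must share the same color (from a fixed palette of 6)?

There are 6 possible values for color (from a fixed palette of 6). With 32 balls and 6 categories, by pigeonhole: ceiling(32/6).

Final answer: 6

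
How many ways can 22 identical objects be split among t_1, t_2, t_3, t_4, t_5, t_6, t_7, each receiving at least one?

Substitute t'_i = t_i - 1 (so t'_i >= 0). Then sum t'_i = 22 - 7 = 15.
Stars and bars: C(15+7-1, 7-1) = C(21,6).

Final answer: C(21,6) = 54264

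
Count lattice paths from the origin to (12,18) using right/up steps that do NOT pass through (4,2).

Total paths to (12,18): C(30,18) = 86493225.
Paths through (4,2): C(6,2) x C(24,16) = 11032065.
Avoiding (4,2): 86493225 - 11032065.

Final answer: 75461160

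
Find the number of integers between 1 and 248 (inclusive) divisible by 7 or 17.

Multiples of 7: 35. Multiples of 17: 14. Of both (lcm=119): 2.
By inclusion-exclusion: 35 + 14 - 2.

Final answer: 47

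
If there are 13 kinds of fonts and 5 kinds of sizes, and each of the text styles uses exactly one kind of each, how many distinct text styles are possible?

By the multiplication principle: 13 x 5.

Final answer: 65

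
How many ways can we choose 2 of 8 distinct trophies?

C(8,2) = 8!/(2! x (8-2)!).

Final answer: C(8,2) = 28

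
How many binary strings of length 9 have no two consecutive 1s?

Classify by the final bit: ...0 gives a(n-1) strings, ...01 gives a(n-2) strings. Thus a(n) = a(n-1) + a(n-2) with a(1)=2, a(2)=3.
Iterating the recurrence: a(1)=2, a(2)=3, a(3)=5, a(4)=8, a(5)=13, a(6)=21, a(7)=34, a(8)=55, a(9)=89.

Final answer: 89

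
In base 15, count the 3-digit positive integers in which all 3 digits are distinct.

The leading digit has 14 choices (anything but zero); the next has 14 (anything but the first), then 13, and so on, one fewer each time.
Total: 14 x 14 x 13.

Final answer: 2548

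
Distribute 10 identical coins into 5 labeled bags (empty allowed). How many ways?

Stars and bars: C(n+k-1, k-1) = C(14,4).

Final answer: C(14,4) = 1001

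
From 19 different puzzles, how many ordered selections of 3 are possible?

P(19,3) = 19!/(19-3)! = 19!/16!.

Final answer: P(19,3) = 5814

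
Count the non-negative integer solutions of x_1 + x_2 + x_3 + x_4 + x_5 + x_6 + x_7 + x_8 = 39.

Stars and bars with 39 stars and 7 bars:
C(39+8-1, 8-1) = C(46,7).

Final answer: C(46,7) = 53524680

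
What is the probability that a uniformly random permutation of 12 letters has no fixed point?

Derangements satisfy D(n) = (n-1)(D(n-1) + D(n-2)), starting from D(0)=1, D(1)=0.
Building up: D(2)=1, D(3)=2, D(4)=9, D(5)=44, D(6)=265, D(7)=1854, D(8)=14833, D(9)=133496, D(10)=1334961, D(11)=14684570, D(12)=176214841.
Total arrangements: 12! = 479001600.
Probability = D(12)/12! = 16019531/43545600.

Final answer: D(12)/12! = 176214841/479001600 = 0.367879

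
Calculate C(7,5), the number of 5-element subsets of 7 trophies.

C(7,5) = 7!/(5! x (7-5)!).

Final answer: C(7,5) = 21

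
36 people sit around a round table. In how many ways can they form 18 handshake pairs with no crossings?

This is counted by the nth Catalan number C_n. Here n = 36/2 = 18.
C_n = C(2n,n) - C(2n,n+1), so C_{18} = C(36,18) - C(36,19) = 9075135300 - 8597496600.

Final answer: C_{18} = 477638700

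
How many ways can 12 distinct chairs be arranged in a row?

The number of ways to arrange 12 distinct objects is 12!.

Final answer: 12! = 479001600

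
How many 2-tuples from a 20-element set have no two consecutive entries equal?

First character: 20 choices. Each subsequent: 19 choices (must differ from the previous one).
Total: 20 x 19^1.

Final answer: 20 x 19^{1} = 380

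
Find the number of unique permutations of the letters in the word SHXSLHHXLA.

Letters (A:1, H:3, L:2, S:2, X:2). Total letters: 10.
Permutations = 10!/(3! x 2! x 2! x 2!).

Final answer: 75600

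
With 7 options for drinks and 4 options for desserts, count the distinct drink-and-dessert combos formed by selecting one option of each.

By the multiplication principle: 7 x 4.

Final answer: 28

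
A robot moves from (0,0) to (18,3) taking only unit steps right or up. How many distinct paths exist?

Each path has 18 right steps and 3 up steps in some order (21 steps total).
Choose which 3 of the 21 steps are up: C(21,3).

Final answer: C(21,3) = 1330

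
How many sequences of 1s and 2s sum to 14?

Condition on the final move: it is a 1-step (f(n-1) ways to get there) or a 2-step (f(n-2) ways), so f(n) = f(n-1) + f(n-2), with f(1)=1, f(2)=2.
Computing successive values: f(1)=1, f(2)=2, f(3)=3, f(4)=5, f(5)=8, f(6)=13, f(7)=21, f(8)=34, f(9)=55, f(10)=89, f(11)=144, f(12)=233, f(13)=377, f(14)=610.

Final answer: 610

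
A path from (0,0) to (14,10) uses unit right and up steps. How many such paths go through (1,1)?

Paths (0,0)->(1,1): C(2,1) = 2.
Paths (1,1)->(14,10): C(22,9) = 497420.
By multiplication principle: 2 x 497420.

Final answer: 994840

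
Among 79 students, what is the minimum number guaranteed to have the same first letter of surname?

There are 26 possible values for first letter of surname. With 79 students and 26 categories, by pigeonhole: ceiling(79/26).

Final answer: 4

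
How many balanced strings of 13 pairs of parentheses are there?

This is counted by the nth Catalan number C_n. Here n = 13 (pairs).
C_n = (2n)!/(n!(n+1)!), so C_{13} = 26!/(13! x 14!) = C(26,13)/14 = 10400600/14.

Final answer: C_{13} = 742900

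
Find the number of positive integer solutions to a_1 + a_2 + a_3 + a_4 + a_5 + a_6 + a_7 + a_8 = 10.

Substitute a'_i = a_i - 1 (so a'_i >= 0). Then sum a'_i = 10 - 8 = 2.
Stars and bars: C(2+8-1, 8-1) = C(9,7).

Final answer: C(9,7) = 36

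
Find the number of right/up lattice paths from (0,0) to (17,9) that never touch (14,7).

Total paths to (17,9): C(26,9) = 3124550.
Paths through (14,7): C(21,7) x C(5,2) = 1162800.
Avoiding (14,7): 3124550 - 1162800.

Final answer: 1961750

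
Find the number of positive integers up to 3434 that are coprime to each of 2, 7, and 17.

|div by 2|=1717, |div by 7|=490, |div by 17|=202.
|div by 2&7|=245, |div by 2&17|=101, |div by 7&17|=28, |div by all|=14.
By inclusion-exclusion, divisible by at least one: 1717+490+202-245-101-28+14 = 2049.
Not divisible by any: 3434 - 2049.

Final answer: 1385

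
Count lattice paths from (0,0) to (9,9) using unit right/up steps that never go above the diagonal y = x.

Total monotonic paths to (9,9): C(18,9) = 48620.
A path is bad iff it touches y = x + 1; reflecting its initial segment maps bad paths bijectively onto all paths to (8,10), of which there are C(18,10) = 43758.
Valid Dyck paths: 48620 - 43758.
(Check: C(18,9) - C(18,10) = C(18,9)/10, the Catalan number C_{9}.)

Final answer: C_{9} = 4862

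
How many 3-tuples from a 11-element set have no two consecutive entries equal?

Let g(n) count such strings. g(1) = 11, and each valid string of length n-1 extends in 10 ways (any symbol but the last), so g(n) = 10 g(n-1).
Total: g(3) = 11 x 10^2.

Final answer: 11 x 10^{2} = 1100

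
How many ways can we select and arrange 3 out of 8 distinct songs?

P(8,3) = 8!/(8-3)! = 8!/5!.

Final answer: P(8,3) = 336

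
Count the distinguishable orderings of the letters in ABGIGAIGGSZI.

Letters (A:2, B:1, G:4, I:3, S:1, Z:1). Total letters: 12.
Permutations = 12!/(4! x 3! x 2!).

Final answer: 1663200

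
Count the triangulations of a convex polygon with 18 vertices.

This is a standard Catalan-number count: the answer is C_n. Here n = 18 - 2 = 16.
C_n = C(2n,n) - C(2n,n+1), so C_{16} = C(32,16) - C(32,17) = 601080390 - 565722720.

Final answer: C_{16} = 35357670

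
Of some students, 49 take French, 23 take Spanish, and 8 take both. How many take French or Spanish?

|A union B| = |A| + |B| - |A intersect B| = 49 + 23 - 8.

Final answer: 64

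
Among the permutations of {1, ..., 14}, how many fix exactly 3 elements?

Choose which 3 elements are fixed: C(14,3) = 364.
Derange the remaining 11 using D(j) = (j-1)(D(j-1) + D(j-2)), D(0)=1, D(1)=0: D(2)=1, D(3)=2, D(4)=9, D(5)=44, D(6)=265, D(7)=1854, D(8)=14833, D(9)=133496, D(10)=1334961, D(11)=14684570.
Total: 364 x 14684570.

Final answer: C(14,3) D(11) = 5345183480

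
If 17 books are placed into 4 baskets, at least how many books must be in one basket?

By the pigeonhole principle: ceiling(17/4).

Final answer: 5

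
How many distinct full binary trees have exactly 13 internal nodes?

The structures are counted by the Catalan number C_n. Here n = 13.
C_n = C(2n,n) - C(2n,n+1), so C_{13} = C(26,13) - C(26,14) = 10400600 - 9657700.

Final answer: C_{13} = 742900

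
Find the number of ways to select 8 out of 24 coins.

C(24,8) = 24!/(8! x (24-8)!).

Final answer: C(24,8) = 735471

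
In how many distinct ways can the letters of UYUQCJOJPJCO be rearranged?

Letters (C:2, J:3, O:2, P:1, Q:1, U:2, Y:1). Total letters: 12.
Permutations = 12!/(3! x 2! x 2! x 2!).

Final answer: 9979200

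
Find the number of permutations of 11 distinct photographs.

The number of ways to arrange 11 distinct objects is 11!.

Final answer: 11! = 39916800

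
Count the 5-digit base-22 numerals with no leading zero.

In base 22, the leading digit has 21 choices (1..21); each of the remaining 4 digits has 22 choices.
Total: 21 x 22^4.

Final answer: 4919376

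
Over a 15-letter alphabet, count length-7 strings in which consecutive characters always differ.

First character: 15 choices. Each subsequent: 14 choices (must differ from the previous one).
Total: 15 x 14^6.

Final answer: 15 x 14^{6} = 112943040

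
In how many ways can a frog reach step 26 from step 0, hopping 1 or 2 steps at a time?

Let f(n) count the ways. The last step is size 1 or 2, so f(n) = f(n-1) + f(n-2) with f(1)=1, f(2)=2.
Iterating the recurrence: f(1)=1, f(2)=2, f(3)=3, f(4)=5, f(5)=8, f(6)=13, f(7)=21, f(8)=34, f(9)=55, f(10)=89, f(11)=144, f(12)=233, f(13)=377, f(14)=610, f(15)=987, f(16)=1597, f(17)=2584, f(18)=4181, f(19)=6765, f(20)=10946, f(21)=17711, f(22)=28657, f(23)=46368, f(24)=75025, f(25)=121393, f(26)=196418.

Final answer: 196418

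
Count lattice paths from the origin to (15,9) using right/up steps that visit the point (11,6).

Paths (0,0)->(11,6): C(17,6) = 12376.
Paths (11,6)->(15,9): C(7,3) = 35.
By multiplication principle: 12376 x 35.

Final answer: 433160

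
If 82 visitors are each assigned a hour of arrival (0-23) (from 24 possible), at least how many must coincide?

There are 24 possible values for hour of arrival (0-23). With 82 visitors and 24 categories, by pigeonhole: ceiling(82/24).

Final answer: 4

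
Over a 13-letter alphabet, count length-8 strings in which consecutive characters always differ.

Let g(n) count such strings. g(1) = 13, and each valid string of length n-1 extends in 12 ways (any symbol but the last), so g(n) = 12 g(n-1).
Total: g(8) = 13 x 12^7.

Final answer: 13 x 12^{7} = 465813504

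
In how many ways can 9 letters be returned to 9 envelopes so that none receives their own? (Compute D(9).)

Derangements satisfy D(n) = (n-1)(D(n-1) + D(n-2)), starting from D(0)=1, D(1)=0.
D(2) = 1 x (0 + 1) = 1
D(3) = 2 x (1 + 0) = 2
D(4) = 3 x (2 + 1) = 9
D(5) = 4 x (9 + 2) = 44
D(6) = 5 x (44 + 9) = 265
D(7) = 6 x (265 + 44) = 1854
D(8) = 7 x (1854 + 265) = 14833
D(9) = 8 x (D(8) + D(7)) = 8 x (14833 + 1854)

Final answer: D(9) = 133496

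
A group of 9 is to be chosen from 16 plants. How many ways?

C(16,9) = 16!/(9! x 7!).

Final answer: \binom{16}{9} = 11440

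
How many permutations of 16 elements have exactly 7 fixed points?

Choose which 7 elements are fixed: C(16,7) = 11440.
Derange the remaining 9 using D(j) = (j-1)(D(j-1) + D(j-2)), D(0)=1, D(1)=0: D(2)=1, D(3)=2, D(4)=9, D(5)=44, D(6)=265, D(7)=1854, D(8)=14833, D(9)=133496.
Total: 11440 x 133496.

Final answer: C(16,7) D(9) = 1527194240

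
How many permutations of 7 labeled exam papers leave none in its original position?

D(n) = (n-1)(D(n-1) + D(n-2)), D(0)=1, D(1)=0.
D(2) = 1 x (0 + 1) = 1
D(3) = 2 x (1 + 0) = 2
D(4) = 3 x (2 + 1) = 9
D(5) = 4 x (9 + 2) = 44
D(6) = 5 x (44 + 9) = 265
D(7) = 6 x (D(6) + D(5)) = 6 x (265 + 44)

Final answer: D(7) = 1854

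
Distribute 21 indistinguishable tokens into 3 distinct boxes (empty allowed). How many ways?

Stars and bars: C(n+k-1, k-1) = C(23,2).

Final answer: C(23,2) = 253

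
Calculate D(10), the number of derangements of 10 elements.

Derangements satisfy D(n) = (n-1)(D(n-1) + D(n-2)), starting from D(0)=1, D(1)=0.
Building up: D(2)=1, D(3)=2, D(4)=9, D(5)=44, D(6)=265, D(7)=1854, D(8)=14833, D(9)=133496.
D(10) = 9 x (D(9) + D(8)) = 9 x (133496 + 14833).

Final answer: D(10) = 1334961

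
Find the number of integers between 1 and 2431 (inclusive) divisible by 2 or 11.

Multiples of 2: 1215. Multiples of 11: 221. Of both (lcm=22): 110.
By inclusion-exclusion: 1215 + 221 - 110.

Final answer: 1326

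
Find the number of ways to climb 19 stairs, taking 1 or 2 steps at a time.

Let f(n) count the ways. The last step is size 1 or 2, so f(n) = f(n-1) + f(n-2) with f(1)=1, f(2)=2.
Building up term by term: f(1)=1, f(2)=2, f(3)=3, f(4)=5, f(5)=8, f(6)=13, f(7)=21, f(8)=34, f(9)=55, f(10)=89, f(11)=144, f(12)=233, f(13)=377, f(14)=610, f(15)=987, f(16)=1597, f(17)=2584, f(18)=4181, f(19)=6765.

Final answer: 6765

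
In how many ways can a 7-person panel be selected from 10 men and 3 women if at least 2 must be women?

Sum over valid woman counts:
C(3,2)C(10,5) = 756
C(3,3)C(10,4) = 210
Total: 756 + 210.

Final answer: 966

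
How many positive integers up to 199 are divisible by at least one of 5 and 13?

Multiples of 5: 39. Multiples of 13: 15. Of both (lcm=65): 3.
By inclusion-exclusion: 39 + 15 - 3.

Final answer: 51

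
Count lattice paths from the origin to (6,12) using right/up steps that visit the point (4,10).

Paths (0,0)->(4,10): C(14,10) = 1001.
Paths (4,10)->(6,12): C(4,2) = 6.
By multiplication principle: 1001 x 6.

Final answer: 6006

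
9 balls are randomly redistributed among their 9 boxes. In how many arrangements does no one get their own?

D(n) = (n-1)(D(n-1) + D(n-2)), D(0)=1, D(1)=0.
D(2) = 1 x (0 + 1) = 1
D(3) = 2 x (1 + 0) = 2
D(4) = 3 x (2 + 1) = 9
D(5) = 4 x (9 + 2) = 44
D(6) = 5 x (44 + 9) = 265
D(7) = 6 x (265 + 44) = 1854
D(8) = 7 x (1854 + 265) = 14833
D(9) = 8 x (D(8) + D(7)) = 8 x (14833 + 1854)

Final answer: D(9) = 133496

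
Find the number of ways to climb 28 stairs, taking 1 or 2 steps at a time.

Let f(n) be the number of climbs. Removing the last move (1 or 2 steps) gives f(n) = f(n-1) + f(n-2); base cases f(1)=1, f(2)=2.
Iterating the recurrence: f(1)=1, f(2)=2, f(3)=3, f(4)=5, f(5)=8, f(6)=13, f(7)=21, f(8)=34, f(9)=55, f(10)=89, f(11)=144, f(12)=233, f(13)=377, f(14)=610, f(15)=987, f(16)=1597, f(17)=2584, f(18)=4181, f(19)=6765, f(20)=10946, f(21)=17711, f(22)=28657, f(23)=46368, f(24)=75025, f(25)=121393, f(26)=196418, f(27)=317811, f(28)=514229.

Final answer: 514229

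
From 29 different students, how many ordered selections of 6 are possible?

P(29,6) = 29!/(29-6)! = 29!/23!.

Final answer: P(29,6) = 342014400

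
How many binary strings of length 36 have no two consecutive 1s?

Classify by the final bit: ...0 gives a(n-1) strings, ...01 gives a(n-2) strings. Thus a(n) = a(n-1) + a(n-2) with a(1)=2, a(2)=3.
Computing successive values: a(1)=2, a(2)=3, a(3)=5, a(4)=8, a(5)=13, a(6)=21, a(7)=34, a(8)=55, a(9)=89, a(10)=144, a(11)=233, a(12)=377, a(13)=610, a(14)=987, a(15)=1597, a(16)=2584, a(17)=4181, a(18)=6765, a(19)=10946, a(20)=17711, a(21)=28657, a(22)=46368, a(23)=75025, a(24)=121393, a(25)=196418, a(26)=317811, a(27)=514229, a(28)=832040, a(29)=1346269, a(30)=2178309, a(31)=3524578, a(32)=5702887, a(33)=9227465, a(34)=14930352, a(35)=24157817, a(36)=39088169.

Final answer: 39088169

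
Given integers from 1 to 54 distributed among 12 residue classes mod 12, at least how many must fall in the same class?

By pigeonhole with 54 objects and 12 categories: ceiling(54/12).

Final answer: 5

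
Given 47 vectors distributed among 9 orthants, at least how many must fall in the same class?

By pigeonhole with 47 objects and 9 categories: ceiling(47/9).

Final answer: 6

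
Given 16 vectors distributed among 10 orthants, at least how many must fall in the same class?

By pigeonhole with 16 objects and 10 categories: ceiling(16/10).

Final answer: 2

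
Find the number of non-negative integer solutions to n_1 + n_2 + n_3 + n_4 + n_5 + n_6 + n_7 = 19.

Stars and bars with 19 stars and 6 bars:
C(19+7-1, 7-1) = C(25,6).

Final answer: C(25,6) = 177100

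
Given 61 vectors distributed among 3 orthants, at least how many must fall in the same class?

By pigeonhole with 61 objects and 3 categories: ceiling(61/3).

Final answer: 21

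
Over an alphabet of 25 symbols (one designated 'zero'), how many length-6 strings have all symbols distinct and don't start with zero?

The leading digit has 24 choices (anything but zero); the next has 24 (anything but the first), then 23, and so on, one fewer each time.
Total: 24 x 24 x 23 x 22 x 21 x 20.

Final answer: 122411520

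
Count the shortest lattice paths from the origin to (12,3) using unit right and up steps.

Each path has 12 right steps and 3 up steps in some order (15 steps total).
Choose which 3 of the 15 steps are up: C(15,3).

Final answer: C(15,3) = 455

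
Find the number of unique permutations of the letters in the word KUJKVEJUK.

Letters (E:1, J:2, K:3, U:2, V:1). Total letters: 9.
Permutations = 9!/(3! x 2! x 2!).

Final answer: 15120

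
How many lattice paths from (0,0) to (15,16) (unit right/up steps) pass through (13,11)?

Paths (0,0)->(13,11): C(24,11) = 2496144.
Paths (13,11)->(15,16): C(7,5) = 21.
By multiplication principle: 2496144 x 21.

Final answer: 52419024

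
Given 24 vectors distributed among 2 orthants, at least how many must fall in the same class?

By pigeonhole with 24 objects and 2 categories: ceiling(24/2).

Final answer: 12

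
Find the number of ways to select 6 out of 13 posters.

C(13,6) = 13!/(6! x (13-6)!).

Final answer: C(13,6) = 1716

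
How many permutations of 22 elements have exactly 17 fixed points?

Choose which 17 elements are fixed: C(22,17) = 26334.
Derange the remaining 5 using D(j) = (j-1)(D(j-1) + D(j-2)), D(0)=1, D(1)=0: D(2)=1, D(3)=2, D(4)=9, D(5)=44.
Total: 26334 x 44.

Final answer: C(22,17) D(5) = 1158696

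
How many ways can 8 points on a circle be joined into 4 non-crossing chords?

This is counted by the nth Catalan number C_n. Here n = 8/2 = 4.
C_n = C(2n,n) - C(2n,n+1), so C_{4} = C(8,4) - C(8,5) = 70 - 56.

Final answer: C_{4} = 14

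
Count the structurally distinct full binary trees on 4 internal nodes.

This is a standard Catalan-number count: the answer is C_n. Here n = 4.
Using C_0 = 1 and C_(k+1) = C_k x 2(2k+1)/(k+2), build up term by term: C_1=1, C_2=2, C_3=5, C_4=14.

Final answer: C_{4} = 14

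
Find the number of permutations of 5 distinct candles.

The number of ways to arrange 5 distinct objects is 5!.

Final answer: 5! = 120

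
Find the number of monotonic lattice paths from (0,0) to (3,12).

Each path has 3 right steps and 12 up steps in some order (15 steps total).
Choose which 12 of the 15 steps are up: C(15,12).

Final answer: C(15,12) = 455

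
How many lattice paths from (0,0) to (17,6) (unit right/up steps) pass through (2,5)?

Paths (0,0)->(2,5): C(7,5) = 21.
Paths (2,5)->(17,6): C(16,1) = 16.
By multiplication principle: 21 x 16.

Final answer: 336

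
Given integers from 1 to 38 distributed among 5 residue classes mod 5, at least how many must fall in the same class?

By pigeonhole with 38 objects and 5 categories: ceiling(38/5).

Final answer: 8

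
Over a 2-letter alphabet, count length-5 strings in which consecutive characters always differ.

First character: 2 choices. Each subsequent: 1 choices (must differ from the previous one).
Total: 2 x 1^4.

Final answer: 2 x 1^{4} = 2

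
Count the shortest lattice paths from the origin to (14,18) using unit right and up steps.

Each path has 14 right steps and 18 up steps in some order (32 steps total).
Choose which 18 of the 32 steps are up: C(32,18).

Final answer: C(32,18) = 471435600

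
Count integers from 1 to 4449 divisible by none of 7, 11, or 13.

|div by 7|=635, |div by 11|=404, |div by 13|=342.
|div by 7&11|=57, |div by 7&13|=48, |div by 11&13|=31, |div by all|=4.
By inclusion-exclusion, divisible by at least one: 635+404+342-57-48-31+4 = 1249.
Not divisible by any: 4449 - 1249.

Final answer: 3200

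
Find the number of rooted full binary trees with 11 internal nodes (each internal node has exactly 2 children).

This is a standard Catalan-number count: the answer is C_n. Here n = 11.
C_n = C(2n,n)/(n+1), so C_{11} = C(22,11)/12 = 705432/12.

Final answer: C_{11} = 58786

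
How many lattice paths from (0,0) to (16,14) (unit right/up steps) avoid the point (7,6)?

Total paths to (16,14): C(30,14) = 145422675.
Paths through (7,6): C(13,6) x C(17,8) = 41715960.
Avoiding (7,6): 145422675 - 41715960.

Final answer: 103706715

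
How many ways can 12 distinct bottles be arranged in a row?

The number of ways to arrange 12 distinct objects is 12!.

Final answer: 12! = 479001600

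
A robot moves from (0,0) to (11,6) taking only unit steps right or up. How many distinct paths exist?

Each path has 11 right steps and 6 up steps in some order (17 steps total).
Choose which 6 of the 17 steps are up: C(17,6).

Final answer: C(17,6) = 12376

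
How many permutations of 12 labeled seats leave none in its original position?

Derangements satisfy D(n) = (n-1)(D(n-1) + D(n-2)), starting from D(0)=1, D(1)=0.
D(2) = 1 x (0 + 1) = 1
D(3) = 2 x (1 + 0) = 2
D(4) = 3 x (2 + 1) = 9
D(5) = 4 x (9 + 2) = 44
D(6) = 5 x (44 + 9) = 265
D(7) = 6 x (265 + 44) = 1854
D(8) = 7 x (1854 + 265) = 14833
D(9) = 8 x (14833 + 1854) = 133496
D(10) = 9 x (133496 + 14833) = 1334961
D(11) = 10 x (1334961 + 133496) = 14684570
D(12) = 11 x (D(11) + D(10)) = 11 x (14684570 + 1334961)

Final answer: D(12) = 176214841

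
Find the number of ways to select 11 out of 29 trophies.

C(29,11) = 29!/(11! x 18!).

Final answer: \binom{29}{11} = 34597290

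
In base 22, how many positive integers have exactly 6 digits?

These are the integers in [22^5, 22^6), so the count is 22^6 - 22^5 = 21 x 22^5.

Final answer: 108226272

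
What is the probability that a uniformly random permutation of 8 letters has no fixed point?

Derangements satisfy D(n) = (n-1)(D(n-1) + D(n-2)), starting from D(0)=1, D(1)=0.
Building up: D(2)=1, D(3)=2, D(4)=9, D(5)=44, D(6)=265, D(7)=1854, D(8)=14833.
Total arrangements: 8! = 40320.
Probability = D(8)/8! = 2119/5760.

Final answer: D(8)/8! = 14833/40320 = 0.367882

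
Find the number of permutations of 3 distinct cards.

The number of ways to arrange 3 distinct objects is 3!.

Final answer: 3! = 6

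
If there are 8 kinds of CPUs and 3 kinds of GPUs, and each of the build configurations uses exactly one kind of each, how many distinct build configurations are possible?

By the multiplication principle: 8 x 3.

Final answer: 24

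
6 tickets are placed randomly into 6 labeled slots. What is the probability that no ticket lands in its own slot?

D(n) = (n-1)(D(n-1) + D(n-2)), D(0)=1, D(1)=0.
Building up: D(2)=1, D(3)=2, D(4)=9, D(5)=44, D(6)=265.
Total arrangements: 6! = 720.
Probability = D(6)/6! = 53/144.

Final answer: D(6)/6! = 265/720 = 0.368056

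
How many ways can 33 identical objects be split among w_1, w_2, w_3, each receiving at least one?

Substitute w'_i = w_i - 1 (so w'_i >= 0). Then sum w'_i = 33 - 3 = 30.
Stars and bars: C(30+3-1, 3-1) = C(32,2).

Final answer: C(32,2) = 496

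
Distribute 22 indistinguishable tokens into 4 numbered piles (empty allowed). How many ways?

Stars and bars: C(n+k-1, k-1) = C(25,3).

Final answer: C(25,3) = 2300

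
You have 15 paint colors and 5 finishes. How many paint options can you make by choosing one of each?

By the multiplication principle: 15 x 5.

Final answer: 75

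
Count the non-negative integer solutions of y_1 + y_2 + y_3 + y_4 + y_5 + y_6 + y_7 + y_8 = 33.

Stars and bars with 33 stars and 7 bars:
C(33+8-1, 8-1) = C(40,7).

Final answer: C(40,7) = 18643560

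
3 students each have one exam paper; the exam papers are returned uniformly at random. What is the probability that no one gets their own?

Use the recurrence D(n) = (n-1)(D(n-1) + D(n-2)) with D(0)=1, D(1)=0.
Building up: D(2)=1, D(3)=2.
Total arrangements: 3! = 6.
Probability = D(3)/3! = 1/3.

Final answer: D(3)/3! = 2/6 = 0.333333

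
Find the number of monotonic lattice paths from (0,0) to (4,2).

Each path has 4 right steps and 2 up steps in some order (6 steps total).
Choose which 2 of the 6 steps are up: C(6,2).

Final answer: C(6,2) = 15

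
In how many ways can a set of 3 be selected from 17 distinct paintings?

C(17,3) = 17!/(3! x (17-3)!).

Final answer: C(17,3) = 680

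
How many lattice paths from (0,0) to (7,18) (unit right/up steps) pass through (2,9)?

Paths (0,0)->(2,9): C(11,9) = 55.
Paths (2,9)->(7,18): C(14,9) = 2002.
By multiplication principle: 55 x 2002.

Final answer: 110110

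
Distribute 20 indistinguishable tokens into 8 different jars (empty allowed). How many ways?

Stars and bars: C(n+k-1, k-1) = C(27,7).

Final answer: C(27,7) = 888030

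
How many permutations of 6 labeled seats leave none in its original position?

Use the recurrence D(n) = (n-1)(D(n-1) + D(n-2)) with D(0)=1, D(1)=0.
D(2) = 1 x (0 + 1) = 1
D(3) = 2 x (1 + 0) = 2
D(4) = 3 x (2 + 1) = 9
D(5) = 4 x (9 + 2) = 44
D(6) = 5 x (D(5) + D(4)) = 5 x (44 + 9)

Final answer: D(6) = 265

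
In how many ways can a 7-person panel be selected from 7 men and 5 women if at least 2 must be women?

Sum over valid woman counts:
C(5,2)C(7,5) = 210
C(5,3)C(7,4) = 350
C(5,4)C(7,3) = 175
C(5,5)C(7,2) = 21
Total: 210 + 350 + 175 + 21.

Final answer: 756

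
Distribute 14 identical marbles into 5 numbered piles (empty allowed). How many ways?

Stars and bars: C(n+k-1, k-1) = C(18,4).

Final answer: C(18,4) = 3060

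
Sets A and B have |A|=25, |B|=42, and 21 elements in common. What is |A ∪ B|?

|A union B| = |A| + |B| - |A intersect B| = 25 + 42 - 21.

Final answer: 46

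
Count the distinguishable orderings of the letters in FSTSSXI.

Letters (F:1, I:1, S:3, T:1, X:1). Total letters: 7.
Permutations = 7!/(3!).

Final answer: 840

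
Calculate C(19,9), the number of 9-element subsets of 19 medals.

C(19,9) = 19!/(9! x 10!).

Final answer: \binom{19}{9} = 92378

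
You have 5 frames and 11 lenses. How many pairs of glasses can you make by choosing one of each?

By the multiplication principle: 5 x 11.

Final answer: 55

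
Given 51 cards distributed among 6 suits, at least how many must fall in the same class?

By pigeonhole with 51 objects and 6 categories: ceiling(51/6).

Final answer: 9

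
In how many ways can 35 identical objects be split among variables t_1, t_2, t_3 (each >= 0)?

Stars and bars with 35 stars and 2 bars:
C(35+3-1, 3-1) = C(37,2).

Final answer: C(37,2) = 666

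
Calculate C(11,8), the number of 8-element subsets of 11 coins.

C(11,8) = 11!/(8! x 3!).

Final answer: \binom{11}{8} = 165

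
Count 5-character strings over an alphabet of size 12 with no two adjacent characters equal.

First character: 12 choices. Each subsequent: 11 choices (must differ from the previous one).
Total: 12 x 11^4.

Final answer: 12 x 11^{4} = 175692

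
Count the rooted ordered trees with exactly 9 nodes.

This is a standard Catalan-number count: the answer is C_n. Here n = 9 - 1 = 8.
C_n = C(2n,n) - C(2n,n+1), so C_{8} = C(16,8) - C(16,9) = 12870 - 11440.

Final answer: C_{8} = 1430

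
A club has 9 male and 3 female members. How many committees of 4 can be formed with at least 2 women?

Sum over valid woman counts:
C(3,2)C(9,2) = 108
C(3,3)C(9,1) = 9
Total: 108 + 9.

Final answer: 117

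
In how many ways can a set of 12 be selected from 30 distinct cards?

C(30,12) = 30!/(12! x 18!).

Final answer: \binom{30}{12} = 86493225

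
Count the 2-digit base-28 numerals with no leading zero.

In base 28, the leading digit has 27 choices (1..27); each of the remaining 1 digits has 28 choices.
Total: 27 x 28^1.

Final answer: 756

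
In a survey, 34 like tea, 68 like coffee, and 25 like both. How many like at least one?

|A union B| = |A| + |B| - |A intersect B| = 34 + 68 - 25.

Final answer: 77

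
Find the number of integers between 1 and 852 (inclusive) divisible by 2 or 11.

Multiples of 2: 426. Multiples of 11: 77. Of both (lcm=22): 38.
By inclusion-exclusion: 426 + 77 - 38.

Final answer: 465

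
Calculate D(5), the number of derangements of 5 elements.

D(n) = (n-1)(D(n-1) + D(n-2)), D(0)=1, D(1)=0.
Building up: D(2)=1, D(3)=2, D(4)=9.
D(5) = 4 x (D(4) + D(3)) = 4 x (9 + 2).

Final answer: D(5) = 44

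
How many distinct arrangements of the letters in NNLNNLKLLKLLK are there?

Letters (K:3, L:6, N:4). Total letters: 13.
Permutations = 13!/(6! x 4! x 3!).

Final answer: 60060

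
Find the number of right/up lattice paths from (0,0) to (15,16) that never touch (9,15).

Total paths to (15,16): C(31,16) = 300540195.
Paths through (9,15): C(24,15) x C(7,1) = 9152528.
Avoiding (9,15): 300540195 - 9152528.

Final answer: 291387667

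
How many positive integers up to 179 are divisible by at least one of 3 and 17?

Multiples of 3: 59. Multiples of 17: 10. Of both (lcm=51): 3.
By inclusion-exclusion: 59 + 10 - 3.

Final answer: 66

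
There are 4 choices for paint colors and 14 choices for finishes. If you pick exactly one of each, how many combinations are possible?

By the multiplication principle: 4 x 14.

Final answer: 56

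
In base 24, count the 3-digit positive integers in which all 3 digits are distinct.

First digit: 23 (nonzero). Second: 23 (not first). Third: 22, etc.
Total: 23 x 23 x 22.

Final answer: 11638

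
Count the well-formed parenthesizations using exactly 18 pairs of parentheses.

This is counted by the nth Catalan number C_n. Here n = 18 (pairs).
Using C_0 = 1 and C_(k+1) = C_k x 2(2k+1)/(k+2), build up term by term: C_1=1, C_2=2, C_3=5, C_4=14, C_5=42, C_6=132, C_7=429, C_8=1430, C_9=4862, C_10=16796, C_11=58786, C_12=208012, C_13=742900, C_14=2674440, C_15=9694845, C_16=35357670, C_17=129644790, C_18=477638700.

Final answer: C_{18} = 477638700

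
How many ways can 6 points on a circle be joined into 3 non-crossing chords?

The structures are counted by the Catalan number C_n. Here n = 6/2 = 3.
Using C_0 = 1 and C_(k+1) = C_k x 2(2k+1)/(k+2), build up term by term: C_1=1, C_2=2, C_3=5.

Final answer: C_{3} = 5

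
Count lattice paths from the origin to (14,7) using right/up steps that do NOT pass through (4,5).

Total paths to (14,7): C(21,7) = 116280.
Paths through (4,5): C(9,5) x C(12,2) = 8316.
Avoiding (4,5): 116280 - 8316.

Final answer: 107964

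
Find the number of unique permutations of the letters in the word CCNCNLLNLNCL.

Letters (C:4, L:4, N:4). Total letters: 12.
Permutations = 12!/(4! x 4! x 4!).

Final answer: 34650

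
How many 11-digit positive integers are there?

First digit: 9 choices (1-9). Each of the remaining 10 digits: 10 choices.
Total: 9 x 10^10.

Final answer: 90000000000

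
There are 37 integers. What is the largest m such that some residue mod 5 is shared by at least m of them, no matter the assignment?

There are 5 possible values for residue mod 5. With 37 integers and 5 categories, by pigeonhole: ceiling(37/5).

Final answer: 8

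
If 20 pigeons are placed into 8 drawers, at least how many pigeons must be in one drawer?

By the pigeonhole principle: ceiling(20/8).

Final answer: 3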